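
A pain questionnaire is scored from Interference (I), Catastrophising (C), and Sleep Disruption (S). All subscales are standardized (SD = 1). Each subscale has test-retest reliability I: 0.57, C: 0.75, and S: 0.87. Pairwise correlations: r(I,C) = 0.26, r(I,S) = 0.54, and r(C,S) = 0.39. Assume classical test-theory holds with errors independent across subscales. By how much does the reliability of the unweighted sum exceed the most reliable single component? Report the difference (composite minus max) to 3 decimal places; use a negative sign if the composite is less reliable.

-0.021

Var(sum) = 3 + 2.38 = 5.38; true-score variance = 2.19 + 2.38 = 4.57; composite reliability = 0.8494.
Max component reliability = 0.8700.
Difference = 0.8494 − 0.8700 = -0.021.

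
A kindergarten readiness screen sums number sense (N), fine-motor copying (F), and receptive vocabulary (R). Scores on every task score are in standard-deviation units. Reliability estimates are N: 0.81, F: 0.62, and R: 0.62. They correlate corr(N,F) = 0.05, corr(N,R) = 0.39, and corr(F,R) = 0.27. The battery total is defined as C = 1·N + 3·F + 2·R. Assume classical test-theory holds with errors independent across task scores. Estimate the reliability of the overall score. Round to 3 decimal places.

0.731

Var(C) = 1 + 3² + 2² + 2·[3·0.05 + 2·0.39 + 6·0.27] = 14 + 5.1 = 19.1.
Because errors are independent across components, Cov(Tᵢ,Tⱼ) = Cov(Xᵢ,Xⱼ); the off-diagonal part of the true-score variance is the same as above.
True-score variance = [0.81 + 3²·0.62 + 2²·0.62] + 5.1 = 8.87 + 5.1 = 13.97.
Reliability = 13.97 / 19.1 = 0.731.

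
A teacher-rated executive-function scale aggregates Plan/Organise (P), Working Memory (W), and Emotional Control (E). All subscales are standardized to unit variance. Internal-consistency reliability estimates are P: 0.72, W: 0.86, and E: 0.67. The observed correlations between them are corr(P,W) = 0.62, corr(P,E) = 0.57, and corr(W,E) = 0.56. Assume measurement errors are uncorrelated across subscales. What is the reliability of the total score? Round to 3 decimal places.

Var(P+W+E) = 3 + 2·[0.62 + 0.57 + 0.56] = 3 + 3.5 = 6.5.
With uncorrelated errors the cross-covariances are all true-score covariance, so they carry over unchanged; only the diagonal terms shrink to ρᵢσᵢ².
True-score variance = [0.72 + 0.86 + 0.67] + 3.5 = 2.25 + 3.5 = 5.75.
Reliability = 5.75 / 6.5 = 0.885.

0.885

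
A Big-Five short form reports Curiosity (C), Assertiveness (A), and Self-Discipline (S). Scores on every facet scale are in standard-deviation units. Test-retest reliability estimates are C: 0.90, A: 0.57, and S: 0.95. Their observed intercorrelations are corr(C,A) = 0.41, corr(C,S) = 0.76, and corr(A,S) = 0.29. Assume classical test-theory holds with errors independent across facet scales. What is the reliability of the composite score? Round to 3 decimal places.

Var(C+A+S) = 3 + 2·[0.41 + 0.76 + 0.29] = 3 + 2.92 = 5.92.
Under uncorrelated errors the observed covariances equal the true-score covariances, so only the own-variance terms attenuate.
True-score variance = [0.90 + 0.57 + 0.95] + 2.92 = 2.42 + 2.92 = 5.34.
Reliability = 5.34 / 5.92 = 0.902.

0.902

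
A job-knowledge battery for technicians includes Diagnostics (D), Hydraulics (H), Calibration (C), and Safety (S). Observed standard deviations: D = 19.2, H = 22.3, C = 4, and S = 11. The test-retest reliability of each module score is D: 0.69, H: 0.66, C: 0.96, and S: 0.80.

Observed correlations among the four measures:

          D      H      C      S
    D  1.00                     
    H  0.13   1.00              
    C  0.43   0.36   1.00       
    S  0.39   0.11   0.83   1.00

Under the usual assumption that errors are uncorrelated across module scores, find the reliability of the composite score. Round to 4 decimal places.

0.7994

Var(D+H+C+S) = 19.2² + 22.3² + 4² + 11² + 2·[19.2·22.3·0.13 + 19.2·4·0.43 + 19.2·11·0.39 + 22.3·4·0.36 + 22.3·11·0.11 + 4·11·0.83] = 1002.93 + 533.336 = 1536.27.
Because errors are independent across components, Cov(Tᵢ,Tⱼ) = Cov(Xᵢ,Xⱼ); the off-diagonal part of the true-score variance is the same as above.
True-score variance = [19.2²·0.69 + 22.3²·0.66 + 4²·0.96 + 11²·0.80] + 533.336 = 694.733 + 533.336 = 1228.07.
Reliability = 1228.07 / 1536.27 = 0.7994.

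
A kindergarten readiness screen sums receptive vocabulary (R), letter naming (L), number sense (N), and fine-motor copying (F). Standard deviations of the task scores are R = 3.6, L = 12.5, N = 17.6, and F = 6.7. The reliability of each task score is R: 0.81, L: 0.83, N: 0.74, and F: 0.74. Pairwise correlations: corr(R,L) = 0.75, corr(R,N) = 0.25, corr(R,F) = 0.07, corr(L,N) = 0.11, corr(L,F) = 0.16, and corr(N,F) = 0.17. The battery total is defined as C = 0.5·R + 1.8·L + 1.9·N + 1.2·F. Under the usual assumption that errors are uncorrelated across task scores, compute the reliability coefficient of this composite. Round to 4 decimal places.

0.8123

Var(C) = 0.5²·3.6² + 1.8²·12.5² + 1.9²·17.6² + 1.2²·6.7² + 2·[0.9·3.6·12.5·0.75 + 0.95·3.6·17.6·0.25 + 0.6·3.6·6.7·0.07 + 3.42·12.5·17.6·0.11 + 2.16·12.5·6.7·0.16 + 2.28·17.6·6.7·0.17] = 1692.37 + 407.7 = 2100.06.
With uncorrelated errors the cross-covariances are all true-score covariance, so they carry over unchanged; only the diagonal terms shrink to ρᵢσᵢ².
True-score variance = [0.5²·3.6²·0.81 + 1.8²·12.5²·0.83 + 1.9²·17.6²·0.74 + 1.2²·6.7²·0.74] + 407.7 = 1298.14 + 407.7 = 1705.84.
Reliability = 1705.84 / 2100.06 = 0.8123.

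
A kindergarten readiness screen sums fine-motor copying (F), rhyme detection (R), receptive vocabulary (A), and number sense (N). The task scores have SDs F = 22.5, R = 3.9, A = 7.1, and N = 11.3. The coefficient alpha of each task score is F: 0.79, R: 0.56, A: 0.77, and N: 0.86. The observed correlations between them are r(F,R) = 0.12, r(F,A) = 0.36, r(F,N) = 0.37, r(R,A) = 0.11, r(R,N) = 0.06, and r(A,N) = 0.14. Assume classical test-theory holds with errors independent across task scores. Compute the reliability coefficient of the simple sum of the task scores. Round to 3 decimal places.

0.865

Var(F+R+A+N) = 22.5² + 3.9² + 7.1² + 11.3² + 2·[22.5·3.9·0.12 + 22.5·7.1·0.36 + 22.5·11.3·0.37 + 3.9·7.1·0.11 + 3.9·11.3·0.06 + 7.1·11.3·0.14] = 699.56 + 358.07 = 1057.63.
Under uncorrelated errors the observed covariances equal the true-score covariances, so only the own-variance terms attenuate.
True-score variance = [22.5²·0.79 + 3.9²·0.56 + 7.1²·0.77 + 11.3²·0.86] + 358.07 = 557.084 + 358.07 = 915.154.
Reliability = 915.154 / 1057.63 = 0.865.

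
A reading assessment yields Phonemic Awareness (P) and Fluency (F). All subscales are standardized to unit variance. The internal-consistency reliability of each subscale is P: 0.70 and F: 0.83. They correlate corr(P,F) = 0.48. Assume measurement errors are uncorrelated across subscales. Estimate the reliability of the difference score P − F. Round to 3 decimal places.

0.548

Var(P−F) = 1 + 1 − 2·0.48 = 2 − 0.96 = 1.04.
Because errors are independent across components, Cov(Tᵢ,Tⱼ) = Cov(Xᵢ,Xⱼ); the off-diagonal part of the true-score variance is the same as above.
True-score variance = [0.70 + 0.83] − 0.96 = 1.53 − 0.96 = 0.57.
Reliability = 0.57 / 1.04 = 0.548.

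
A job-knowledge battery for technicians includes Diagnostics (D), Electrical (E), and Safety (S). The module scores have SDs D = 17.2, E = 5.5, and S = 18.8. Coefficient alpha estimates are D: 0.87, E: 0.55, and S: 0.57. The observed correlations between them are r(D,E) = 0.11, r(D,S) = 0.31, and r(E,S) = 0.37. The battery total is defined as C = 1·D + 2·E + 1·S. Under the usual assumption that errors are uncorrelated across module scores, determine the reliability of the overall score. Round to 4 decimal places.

0.7899

Var(C) = 17.2² + 2²·5.5² + 18.8² + 2·[2·17.2·5.5·0.11 + 17.2·18.8·0.31 + 2·5.5·18.8·0.37] = 770.28 + 395.139 = 1165.42.
Under uncorrelated errors the observed covariances equal the true-score covariances, so only the own-variance terms attenuate.
True-score variance = [17.2²·0.87 + 2²·5.5²·0.55 + 18.8²·0.57] + 395.139 = 525.392 + 395.139 = 920.531.
Reliability = 920.531 / 1165.42 = 0.7899.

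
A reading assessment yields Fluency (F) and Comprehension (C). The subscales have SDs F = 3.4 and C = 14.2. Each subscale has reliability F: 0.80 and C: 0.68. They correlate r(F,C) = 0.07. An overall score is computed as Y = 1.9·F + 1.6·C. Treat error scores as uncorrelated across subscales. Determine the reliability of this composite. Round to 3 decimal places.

Var(Y) = 1.9²·3.4² + 1.6²·14.2² + 2·[3.04·3.4·14.2·0.07] = 557.93 + 20.548 = 578.478.
With uncorrelated errors the cross-covariances are all true-score covariance, so they carry over unchanged; only the diagonal terms shrink to ρᵢσᵢ².
True-score variance = [1.9²·3.4²·0.80 + 1.6²·14.2²·0.68] + 20.548 = 384.4 + 20.548 = 404.948.
Reliability = 404.948 / 578.478 = 0.700.

0.700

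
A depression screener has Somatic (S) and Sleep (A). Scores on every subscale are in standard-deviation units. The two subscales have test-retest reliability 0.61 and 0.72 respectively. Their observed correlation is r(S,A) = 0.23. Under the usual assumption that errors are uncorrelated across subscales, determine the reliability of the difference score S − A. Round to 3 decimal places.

Var(S−A) = 1 + 1 − 2·0.23 = 2 − 0.46 = 1.54.
Because errors are independent across components, Cov(Tᵢ,Tⱼ) = Cov(Xᵢ,Xⱼ); the off-diagonal part of the true-score variance is the same as above.
True-score variance = [0.61 + 0.72] − 0.46 = 1.33 − 0.46 = 0.87.
Reliability = 0.87 / 1.54 = 0.565.

0.565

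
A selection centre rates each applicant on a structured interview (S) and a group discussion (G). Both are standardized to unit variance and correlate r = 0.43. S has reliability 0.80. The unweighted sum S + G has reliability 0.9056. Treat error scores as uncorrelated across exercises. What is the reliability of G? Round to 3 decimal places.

0.930

Var(S+G) = 2 + 2·0.43 = 2.860.
True-score variance = ρ_S + ρ_G + 2·0.43, so 0.9056 = (0.80 + ρ_G + 0.86) / 2.860.
ρ_G = 0.9056·2.860 − 0.80 − 0.86 = 0.930.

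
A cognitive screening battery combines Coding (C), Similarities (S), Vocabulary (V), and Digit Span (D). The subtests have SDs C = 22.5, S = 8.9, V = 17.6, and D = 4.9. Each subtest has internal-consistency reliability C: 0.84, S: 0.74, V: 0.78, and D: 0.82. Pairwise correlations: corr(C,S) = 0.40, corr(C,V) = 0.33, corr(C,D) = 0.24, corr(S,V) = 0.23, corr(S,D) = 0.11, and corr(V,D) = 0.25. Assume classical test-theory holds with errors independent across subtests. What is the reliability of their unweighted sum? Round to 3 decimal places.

Var(C+S+V+D) = 22.5² + 8.9² + 17.6² + 4.9² + 2·[22.5·8.9·0.40 + 22.5·17.6·0.33 + 22.5·4.9·0.24 + 8.9·17.6·0.23 + 8.9·4.9·0.11 + 17.6·4.9·0.25] = 919.23 + 599.249 = 1518.48.
Under uncorrelated errors the observed covariances equal the true-score covariances, so only the own-variance terms attenuate.
True-score variance = [22.5²·0.84 + 8.9²·0.74 + 17.6²·0.78 + 4.9²·0.82] + 599.249 = 745.166 + 599.249 = 1344.42.
Reliability = 1344.42 / 1518.48 = 0.885.

0.885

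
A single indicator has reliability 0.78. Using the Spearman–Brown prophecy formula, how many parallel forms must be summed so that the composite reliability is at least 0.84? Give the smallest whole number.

k ≥ ρ*(1−ρ₁)/(ρ₁(1−ρ*)) = 0.84·0.22 / (0.78·0.16) = 1.481.
Smallest integer k = 2.

2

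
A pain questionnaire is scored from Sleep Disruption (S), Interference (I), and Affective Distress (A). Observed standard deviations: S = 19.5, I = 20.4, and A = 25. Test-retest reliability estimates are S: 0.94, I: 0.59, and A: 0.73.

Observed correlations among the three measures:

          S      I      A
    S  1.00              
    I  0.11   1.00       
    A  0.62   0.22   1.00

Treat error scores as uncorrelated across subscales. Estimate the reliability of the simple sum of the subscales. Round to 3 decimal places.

Var(S+I+A) = 19.5² + 20.4² + 25² + 2·[19.5·20.4·0.11 + 19.5·25·0.62 + 20.4·25·0.22] = 1421.41 + 916.416 = 2337.83.
Because errors are independent across components, Cov(Tᵢ,Tⱼ) = Cov(Xᵢ,Xⱼ); the off-diagonal part of the true-score variance is the same as above.
True-score variance = [19.5²·0.94 + 20.4²·0.59 + 25²·0.73] + 916.416 = 1059.22 + 916.416 = 1975.64.
Reliability = 1975.64 / 2337.83 = 0.845.

0.845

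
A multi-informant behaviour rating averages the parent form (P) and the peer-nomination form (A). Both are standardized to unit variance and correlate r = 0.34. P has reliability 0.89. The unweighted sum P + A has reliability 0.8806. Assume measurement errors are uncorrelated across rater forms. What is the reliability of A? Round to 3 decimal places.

Var(P+A) = 2 + 2·0.34 = 2.680.
True-score variance = ρ_P + ρ_A + 2·0.34, so 0.8806 = (0.89 + ρ_A + 0.68) / 2.680.
ρ_A = 0.8806·2.680 − 0.89 − 0.68 = 0.790.

0.790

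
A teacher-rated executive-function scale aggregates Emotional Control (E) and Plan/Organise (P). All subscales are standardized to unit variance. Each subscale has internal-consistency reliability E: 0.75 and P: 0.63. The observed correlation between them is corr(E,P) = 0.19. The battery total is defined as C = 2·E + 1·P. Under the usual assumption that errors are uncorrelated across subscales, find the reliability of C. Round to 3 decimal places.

Var(C) = 2² + 1 + 2·[2·0.19] = 5 + 0.76 = 5.76.
Under uncorrelated errors the observed covariances equal the true-score covariances, so only the own-variance terms attenuate.
True-score variance = [2²·0.75 + 0.63] + 0.76 = 3.63 + 0.76 = 4.39.
Reliability = 4.39 / 5.76 = 0.762.

0.762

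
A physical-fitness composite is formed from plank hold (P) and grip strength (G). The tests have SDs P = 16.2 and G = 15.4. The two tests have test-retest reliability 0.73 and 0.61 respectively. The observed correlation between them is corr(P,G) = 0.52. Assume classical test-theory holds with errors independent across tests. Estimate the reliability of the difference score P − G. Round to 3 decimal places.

Var(P−G) = 16.2² + 15.4² − 2·16.2·15.4·0.52 = 499.6 − 259.459 = 240.141.
With uncorrelated errors the cross-covariances are all true-score covariance, so they carry over unchanged; only the diagonal terms shrink to ρᵢσᵢ².
True-score variance = [16.2²·0.73 + 15.4²·0.61] − 259.459 = 336.249 − 259.459 = 76.7896.
Reliability = 76.7896 / 240.141 = 0.320.

0.320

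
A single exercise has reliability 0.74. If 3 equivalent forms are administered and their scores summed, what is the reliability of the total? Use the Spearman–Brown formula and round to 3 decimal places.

ρ_k = kρ / (1 + (k−1)ρ) = 3·0.74 / (1 + 2·0.74) = 2.220 / 2.480 = 0.895.

0.895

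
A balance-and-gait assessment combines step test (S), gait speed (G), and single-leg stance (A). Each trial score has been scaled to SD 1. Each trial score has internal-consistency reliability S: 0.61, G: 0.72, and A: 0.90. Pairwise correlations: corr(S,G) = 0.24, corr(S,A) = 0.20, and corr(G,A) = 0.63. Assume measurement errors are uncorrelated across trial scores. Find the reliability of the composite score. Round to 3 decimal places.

Var(S+G+A) = 3 + 2·[0.24 + 0.20 + 0.63] = 3 + 2.14 = 5.14.
Because errors are independent across components, Cov(Tᵢ,Tⱼ) = Cov(Xᵢ,Xⱼ); the off-diagonal part of the true-score variance is the same as above.
True-score variance = [0.61 + 0.72 + 0.90] + 2.14 = 2.23 + 2.14 = 4.37.
Reliability = 4.37 / 5.14 = 0.850.

0.850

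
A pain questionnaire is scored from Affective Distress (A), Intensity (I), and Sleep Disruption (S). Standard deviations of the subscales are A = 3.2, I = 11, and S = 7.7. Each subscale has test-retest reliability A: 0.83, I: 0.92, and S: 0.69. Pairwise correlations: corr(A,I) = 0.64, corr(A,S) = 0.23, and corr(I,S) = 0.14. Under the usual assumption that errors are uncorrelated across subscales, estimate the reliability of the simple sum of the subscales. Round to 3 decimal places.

Var(A+I+S) = 3.2² + 11² + 7.7² + 2·[3.2·11·0.64 + 3.2·7.7·0.23 + 11·7.7·0.14] = 190.53 + 80.1064 = 270.636.
Because errors are independent across components, Cov(Tᵢ,Tⱼ) = Cov(Xᵢ,Xⱼ); the off-diagonal part of the true-score variance is the same as above.
True-score variance = [3.2²·0.83 + 11²·0.92 + 7.7²·0.69] + 80.1064 = 160.729 + 80.1064 = 240.836.
Reliability = 240.836 / 270.636 = 0.890.

0.890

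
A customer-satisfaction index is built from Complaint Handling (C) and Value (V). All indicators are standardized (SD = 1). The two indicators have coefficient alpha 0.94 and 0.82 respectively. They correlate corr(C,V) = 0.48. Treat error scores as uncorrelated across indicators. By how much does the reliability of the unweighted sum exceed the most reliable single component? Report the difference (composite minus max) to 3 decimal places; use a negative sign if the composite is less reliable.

-0.021

Var(sum) = 2 + 0.96 = 2.96; true-score variance = 1.76 + 0.96 = 2.72; composite reliability = 0.9189.
Max component reliability = 0.9400.
Difference = 0.9189 − 0.9400 = -0.021.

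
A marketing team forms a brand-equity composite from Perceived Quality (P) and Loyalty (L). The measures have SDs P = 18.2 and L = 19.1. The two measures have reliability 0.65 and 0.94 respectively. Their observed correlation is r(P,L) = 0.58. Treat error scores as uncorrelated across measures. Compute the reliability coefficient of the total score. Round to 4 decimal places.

0.8746

Var(P+L) = 18.2² + 19.1² + 2·[18.2·19.1·0.58] = 696.05 + 403.239 = 1099.29.
Because errors are independent across components, Cov(Tᵢ,Tⱼ) = Cov(Xᵢ,Xⱼ); the off-diagonal part of the true-score variance is the same as above.
True-score variance = [18.2²·0.65 + 19.1²·0.94] + 403.239 = 558.227 + 403.239 = 961.467.
Reliability = 961.467 / 1099.29 = 0.8746.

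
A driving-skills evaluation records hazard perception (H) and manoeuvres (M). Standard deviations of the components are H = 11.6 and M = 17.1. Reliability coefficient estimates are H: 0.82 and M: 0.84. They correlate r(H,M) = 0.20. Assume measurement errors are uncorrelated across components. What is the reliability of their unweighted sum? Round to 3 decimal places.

0.860

Var(H+M) = 11.6² + 17.1² + 2·[11.6·17.1·0.20] = 426.97 + 79.344 = 506.314.
Under uncorrelated errors the observed covariances equal the true-score covariances, so only the own-variance terms attenuate.
True-score variance = [11.6²·0.82 + 17.1²·0.84] + 79.344 = 355.964 + 79.344 = 435.308.
Reliability = 435.308 / 506.314 = 0.860.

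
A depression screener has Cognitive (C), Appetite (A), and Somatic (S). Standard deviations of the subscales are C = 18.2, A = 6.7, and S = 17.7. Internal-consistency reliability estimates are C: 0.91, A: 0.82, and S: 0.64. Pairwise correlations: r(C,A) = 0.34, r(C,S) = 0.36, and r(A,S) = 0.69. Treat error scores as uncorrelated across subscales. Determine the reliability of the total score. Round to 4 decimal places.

0.8710

Var(C+A+S) = 18.2² + 6.7² + 17.7² + 2·[18.2·6.7·0.34 + 18.2·17.7·0.36 + 6.7·17.7·0.69] = 689.42 + 478.514 = 1167.93.
Under uncorrelated errors the observed covariances equal the true-score covariances, so only the own-variance terms attenuate.
True-score variance = [18.2²·0.91 + 6.7²·0.82 + 17.7²·0.64] + 478.514 = 538.744 + 478.514 = 1017.26.
Reliability = 1017.26 / 1167.93 = 0.8710.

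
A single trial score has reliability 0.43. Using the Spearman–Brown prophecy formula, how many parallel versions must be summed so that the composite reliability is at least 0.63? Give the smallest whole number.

k ≥ ρ*(1−ρ₁)/(ρ₁(1−ρ*)) = 0.63·0.57 / (0.43·0.37) = 2.257.
Smallest integer k = 3.

3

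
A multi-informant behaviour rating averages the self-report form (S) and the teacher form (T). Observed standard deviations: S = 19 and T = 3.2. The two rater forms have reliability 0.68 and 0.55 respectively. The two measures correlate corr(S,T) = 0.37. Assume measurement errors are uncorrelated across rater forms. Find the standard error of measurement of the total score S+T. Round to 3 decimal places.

Var(total) = 371.24 + 44.992 = 416.232.
True-score variance = 251.112 + 44.992 = 296.104, so reliability = 0.7114.
Error variance = 416.232 − 296.104 = 120.128; SEM = √120.128 = 10.960.

10.960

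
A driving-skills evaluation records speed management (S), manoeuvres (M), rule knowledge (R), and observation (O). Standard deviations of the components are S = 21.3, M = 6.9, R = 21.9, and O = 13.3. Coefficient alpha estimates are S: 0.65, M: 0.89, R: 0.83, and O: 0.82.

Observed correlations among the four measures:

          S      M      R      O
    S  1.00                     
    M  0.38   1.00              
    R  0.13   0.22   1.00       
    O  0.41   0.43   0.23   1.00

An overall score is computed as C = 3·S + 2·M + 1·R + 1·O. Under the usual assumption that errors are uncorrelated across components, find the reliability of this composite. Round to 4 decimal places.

0.7794

Var(C) = 3²·21.3² + 2²·6.9² + 21.9² + 13.3² + 2·[6·21.3·6.9·0.38 + 3·21.3·21.9·0.13 + 3·21.3·13.3·0.41 + 2·6.9·21.9·0.22 + 2·6.9·13.3·0.43 + 21.9·13.3·0.23] = 4930.15 + 2155.73 = 7085.88.
Because errors are independent across components, Cov(Tᵢ,Tⱼ) = Cov(Xᵢ,Xⱼ); the off-diagonal part of the true-score variance is the same as above.
True-score variance = [3²·21.3²·0.65 + 2²·6.9²·0.89 + 21.9²·0.83 + 13.3²·0.82] + 2155.73 = 3366.7 + 2155.73 = 5522.43.
Reliability = 5522.43 / 7085.88 = 0.7794.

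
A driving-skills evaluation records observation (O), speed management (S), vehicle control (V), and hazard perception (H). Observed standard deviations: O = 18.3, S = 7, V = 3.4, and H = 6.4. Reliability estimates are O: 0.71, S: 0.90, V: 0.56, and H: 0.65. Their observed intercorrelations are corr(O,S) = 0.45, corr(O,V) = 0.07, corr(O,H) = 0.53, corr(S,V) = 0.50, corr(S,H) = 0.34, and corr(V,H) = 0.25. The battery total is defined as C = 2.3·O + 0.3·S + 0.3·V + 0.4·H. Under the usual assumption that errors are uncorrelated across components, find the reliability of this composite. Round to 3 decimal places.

0.740

Var(C) = 2.3²·18.3² + 0.3²·7² + 0.3²·3.4² + 0.4²·6.4² + 2·[0.69·18.3·7·0.45 + 0.69·18.3·3.4·0.07 + 0.92·18.3·6.4·0.53 + 0.09·7·3.4·0.50 + 0.12·7·6.4·0.34 + 0.12·3.4·6.4·0.25] = 1783.57 + 206.879 = 1990.45.
With uncorrelated errors the cross-covariances are all true-score covariance, so they carry over unchanged; only the diagonal terms shrink to ρᵢσᵢ².
True-score variance = [2.3²·18.3²·0.71 + 0.3²·7²·0.90 + 0.3²·3.4²·0.56 + 0.4²·6.4²·0.65] + 206.879 = 1266.62 + 206.879 = 1473.5.
Reliability = 1473.5 / 1990.45 = 0.740.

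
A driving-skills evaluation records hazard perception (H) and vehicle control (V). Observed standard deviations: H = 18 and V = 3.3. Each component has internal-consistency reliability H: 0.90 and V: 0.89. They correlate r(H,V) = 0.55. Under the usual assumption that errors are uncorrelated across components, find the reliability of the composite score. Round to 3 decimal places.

0.916

Var(H+V) = 18² + 3.3² + 2·[18·3.3·0.55] = 334.89 + 65.34 = 400.23.
Under uncorrelated errors the observed covariances equal the true-score covariances, so only the own-variance terms attenuate.
True-score variance = [18²·0.90 + 3.3²·0.89] + 65.34 = 301.292 + 65.34 = 366.632.
Reliability = 366.632 / 400.23 = 0.916.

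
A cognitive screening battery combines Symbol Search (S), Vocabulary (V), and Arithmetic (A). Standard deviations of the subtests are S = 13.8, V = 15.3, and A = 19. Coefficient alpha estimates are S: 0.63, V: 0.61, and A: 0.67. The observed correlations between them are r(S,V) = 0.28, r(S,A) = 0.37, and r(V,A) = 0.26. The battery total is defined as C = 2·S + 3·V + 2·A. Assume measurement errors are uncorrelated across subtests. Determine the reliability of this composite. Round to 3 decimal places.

0.764

Var(C) = 2²·13.8² + 3²·15.3² + 2²·19² + 2·[6·13.8·15.3·0.28 + 4·13.8·19·0.37 + 6·15.3·19·0.26] = 4312.57 + 2392.53 = 6705.1.
Because errors are independent across components, Cov(Tᵢ,Tⱼ) = Cov(Xᵢ,Xⱼ); the off-diagonal part of the true-score variance is the same as above.
True-score variance = [2²·13.8²·0.63 + 3²·15.3²·0.61 + 2²·19²·0.67] + 2392.53 = 2732.54 + 2392.53 = 5125.07.
Reliability = 5125.07 / 6705.1 = 0.764.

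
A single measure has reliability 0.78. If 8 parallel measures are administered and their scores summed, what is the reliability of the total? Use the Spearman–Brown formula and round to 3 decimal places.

0.966

ρ_k = kρ / (1 + (k−1)ρ) = 8·0.78 / (1 + 7·0.78) = 6.240 / 6.460 = 0.966.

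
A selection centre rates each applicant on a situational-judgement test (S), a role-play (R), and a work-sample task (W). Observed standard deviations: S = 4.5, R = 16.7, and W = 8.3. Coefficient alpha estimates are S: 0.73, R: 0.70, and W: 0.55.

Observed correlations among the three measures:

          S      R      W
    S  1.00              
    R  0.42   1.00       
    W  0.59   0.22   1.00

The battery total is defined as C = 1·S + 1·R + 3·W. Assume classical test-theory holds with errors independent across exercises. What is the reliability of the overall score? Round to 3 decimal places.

0.716

Var(C) = 4.5² + 16.7² + 3²·8.3² + 2·[4.5·16.7·0.42 + 3·4.5·8.3·0.59 + 3·16.7·8.3·0.22] = 919.15 + 378.31 = 1297.46.
Under uncorrelated errors the observed covariances equal the true-score covariances, so only the own-variance terms attenuate.
True-score variance = [4.5²·0.73 + 16.7²·0.70 + 3²·8.3²·0.55] + 378.31 = 551.011 + 378.31 = 929.321.
Reliability = 929.321 / 1297.46 = 0.716.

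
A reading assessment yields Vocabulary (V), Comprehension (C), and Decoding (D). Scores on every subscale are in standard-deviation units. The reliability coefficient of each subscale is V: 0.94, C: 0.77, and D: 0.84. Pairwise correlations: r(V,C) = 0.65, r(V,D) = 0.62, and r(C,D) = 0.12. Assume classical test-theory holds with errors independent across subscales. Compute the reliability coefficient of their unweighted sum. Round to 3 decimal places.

Var(V+C+D) = 3 + 2·[0.65 + 0.62 + 0.12] = 3 + 2.78 = 5.78.
Because errors are independent across components, Cov(Tᵢ,Tⱼ) = Cov(Xᵢ,Xⱼ); the off-diagonal part of the true-score variance is the same as above.
True-score variance = [0.94 + 0.77 + 0.84] + 2.78 = 2.55 + 2.78 = 5.33.
Reliability = 5.33 / 5.78 = 0.922.

0.922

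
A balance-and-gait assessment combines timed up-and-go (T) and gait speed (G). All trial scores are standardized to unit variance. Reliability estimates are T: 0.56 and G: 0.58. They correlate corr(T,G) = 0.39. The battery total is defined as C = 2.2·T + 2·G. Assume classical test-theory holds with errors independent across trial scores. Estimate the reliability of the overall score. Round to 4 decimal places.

Var(C) = 2.2² + 2² + 2·[4.4·0.39] = 8.84 + 3.432 = 12.272.
Because errors are independent across components, Cov(Tᵢ,Tⱼ) = Cov(Xᵢ,Xⱼ); the off-diagonal part of the true-score variance is the same as above.
True-score variance = [2.2²·0.56 + 2²·0.58] + 3.432 = 5.0304 + 3.432 = 8.4624.
Reliability = 8.4624 / 12.272 = 0.6896.

0.6896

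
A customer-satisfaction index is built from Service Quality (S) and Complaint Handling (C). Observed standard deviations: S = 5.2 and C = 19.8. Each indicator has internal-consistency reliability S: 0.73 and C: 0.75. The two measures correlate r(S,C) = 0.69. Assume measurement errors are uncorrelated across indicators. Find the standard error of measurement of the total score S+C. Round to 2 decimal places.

Var(total) = 419.08 + 142.085 = 561.165.
True-score variance = 313.769 + 142.085 = 455.854, so reliability = 0.8123.
Error variance = 561.165 − 455.854 = 105.311; SEM = √105.311 = 10.26.

10.26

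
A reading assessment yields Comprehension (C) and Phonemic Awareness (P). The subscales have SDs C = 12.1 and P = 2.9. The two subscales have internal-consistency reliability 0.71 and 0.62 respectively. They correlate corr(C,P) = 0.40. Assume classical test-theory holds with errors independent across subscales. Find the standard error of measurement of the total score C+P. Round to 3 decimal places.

6.757

Var(total) = 154.82 + 28.072 = 182.892.
True-score variance = 109.165 + 28.072 = 137.237, so reliability = 0.7504.
Error variance = 182.892 − 137.237 = 45.6547; SEM = √45.6547 = 6.757.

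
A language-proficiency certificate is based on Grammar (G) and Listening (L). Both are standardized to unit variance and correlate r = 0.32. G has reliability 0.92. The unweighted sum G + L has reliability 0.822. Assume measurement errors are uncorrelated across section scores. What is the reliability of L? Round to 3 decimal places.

Var(G+L) = 2 + 2·0.32 = 2.640.
True-score variance = ρ_G + ρ_L + 2·0.32, so 0.822 = (0.92 + ρ_L + 0.64) / 2.640.
ρ_L = 0.822·2.640 − 0.92 − 0.64 = 0.610.

0.610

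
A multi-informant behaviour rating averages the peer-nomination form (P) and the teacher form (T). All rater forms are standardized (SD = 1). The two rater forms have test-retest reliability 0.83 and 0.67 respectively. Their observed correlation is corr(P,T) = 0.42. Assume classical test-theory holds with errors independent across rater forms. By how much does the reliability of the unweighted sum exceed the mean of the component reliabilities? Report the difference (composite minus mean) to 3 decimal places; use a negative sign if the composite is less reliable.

Var(sum) = 2 + 0.84 = 2.84; true-score variance = 1.5 + 0.84 = 2.34; composite reliability = 0.8239.
Mean component reliability = 0.7500.
Difference = 0.8239 − 0.7500 = 0.074.

0.074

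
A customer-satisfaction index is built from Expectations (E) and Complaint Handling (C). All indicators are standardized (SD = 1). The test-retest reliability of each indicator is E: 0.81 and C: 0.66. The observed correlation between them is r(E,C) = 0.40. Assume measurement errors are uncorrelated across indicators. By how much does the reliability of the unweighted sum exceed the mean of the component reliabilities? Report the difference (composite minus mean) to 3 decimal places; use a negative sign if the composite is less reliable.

0.076

Var(sum) = 2 + 0.8 = 2.8; true-score variance = 1.47 + 0.8 = 2.27; composite reliability = 0.8107.
Mean component reliability = 0.7350.
Difference = 0.8107 − 0.7350 = 0.076.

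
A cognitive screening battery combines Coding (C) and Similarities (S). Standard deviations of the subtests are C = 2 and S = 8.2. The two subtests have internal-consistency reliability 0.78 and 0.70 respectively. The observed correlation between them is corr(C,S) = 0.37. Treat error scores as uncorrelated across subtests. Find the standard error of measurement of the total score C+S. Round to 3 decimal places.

Var(total) = 71.24 + 12.136 = 83.376.
True-score variance = 50.188 + 12.136 = 62.324, so reliability = 0.7475.
Error variance = 83.376 − 62.324 = 21.052; SEM = √21.052 = 4.588.

4.588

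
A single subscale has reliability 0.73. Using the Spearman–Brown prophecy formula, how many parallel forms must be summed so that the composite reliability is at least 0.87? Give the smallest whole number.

3

k ≥ ρ*(1−ρ₁)/(ρ₁(1−ρ*)) = 0.87·0.27 / (0.73·0.13) = 2.475.
Smallest integer k = 3.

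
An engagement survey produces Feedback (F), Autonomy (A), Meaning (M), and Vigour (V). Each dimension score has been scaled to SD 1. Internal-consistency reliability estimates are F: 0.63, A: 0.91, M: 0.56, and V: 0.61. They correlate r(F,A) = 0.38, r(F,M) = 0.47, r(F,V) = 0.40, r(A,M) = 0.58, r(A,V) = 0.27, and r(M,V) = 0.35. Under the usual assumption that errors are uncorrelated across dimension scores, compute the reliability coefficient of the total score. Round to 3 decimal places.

Var(F+A+M+V) = 4 + 2·[0.38 + 0.47 + 0.40 + 0.58 + 0.27 + 0.35] = 4 + 4.9 = 8.9.
Because errors are independent across components, Cov(Tᵢ,Tⱼ) = Cov(Xᵢ,Xⱼ); the off-diagonal part of the true-score variance is the same as above.
True-score variance = [0.63 + 0.91 + 0.56 + 0.61] + 4.9 = 2.71 + 4.9 = 7.61.
Reliability = 7.61 / 8.9 = 0.855.

0.855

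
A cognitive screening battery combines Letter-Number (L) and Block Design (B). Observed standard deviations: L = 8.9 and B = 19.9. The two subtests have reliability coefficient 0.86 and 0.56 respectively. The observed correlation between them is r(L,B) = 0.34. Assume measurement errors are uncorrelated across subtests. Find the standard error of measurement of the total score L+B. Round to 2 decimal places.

13.61

Var(total) = 475.22 + 120.435 = 595.655.
True-score variance = 289.886 + 120.435 = 410.321, so reliability = 0.6889.
Error variance = 595.655 − 410.321 = 185.334; SEM = √185.334 = 13.61.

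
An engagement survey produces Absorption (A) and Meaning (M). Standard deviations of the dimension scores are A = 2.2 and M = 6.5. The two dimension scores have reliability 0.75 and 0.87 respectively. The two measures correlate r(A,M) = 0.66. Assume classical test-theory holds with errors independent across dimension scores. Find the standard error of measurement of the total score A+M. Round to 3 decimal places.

2.589

Var(total) = 47.09 + 18.876 = 65.966.
True-score variance = 40.3875 + 18.876 = 59.2635, so reliability = 0.8984.
Error variance = 65.966 − 59.2635 = 6.7025; SEM = √6.7025 = 2.589.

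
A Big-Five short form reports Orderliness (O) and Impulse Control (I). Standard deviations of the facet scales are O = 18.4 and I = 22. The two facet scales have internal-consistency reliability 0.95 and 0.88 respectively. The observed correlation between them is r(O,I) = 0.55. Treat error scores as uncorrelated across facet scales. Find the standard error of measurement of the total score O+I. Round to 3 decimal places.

8.661

Var(total) = 822.56 + 445.28 = 1267.84.
True-score variance = 747.552 + 445.28 = 1192.83, so reliability = 0.9408.
Error variance = 1267.84 − 1192.83 = 75.008; SEM = √75.008 = 8.661.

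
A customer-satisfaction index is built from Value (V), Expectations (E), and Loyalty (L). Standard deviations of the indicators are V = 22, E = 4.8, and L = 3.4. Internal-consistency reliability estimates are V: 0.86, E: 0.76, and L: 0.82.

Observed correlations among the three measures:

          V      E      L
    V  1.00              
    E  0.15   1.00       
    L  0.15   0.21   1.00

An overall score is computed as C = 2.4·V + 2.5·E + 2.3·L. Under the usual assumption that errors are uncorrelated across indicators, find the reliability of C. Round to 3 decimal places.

Var(C) = 2.4²·22² + 2.5²·4.8² + 2.3²·3.4² + 2·[6·22·4.8·0.15 + 5.52·22·3.4·0.15 + 5.75·4.8·3.4·0.21] = 2992.99 + 353.362 = 3346.35.
Under uncorrelated errors the observed covariances equal the true-score covariances, so only the own-variance terms attenuate.
True-score variance = [2.4²·22²·0.86 + 2.5²·4.8²·0.76 + 2.3²·3.4²·0.82] + 353.362 = 2557.13 + 353.362 = 2910.49.
Reliability = 2910.49 / 3346.35 = 0.870.

0.870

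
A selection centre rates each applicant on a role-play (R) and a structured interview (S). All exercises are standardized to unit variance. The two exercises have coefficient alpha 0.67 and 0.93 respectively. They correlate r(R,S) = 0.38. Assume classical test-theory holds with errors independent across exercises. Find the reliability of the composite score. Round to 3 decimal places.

Var(R+S) = 2 + 2·[0.38] = 2 + 0.76 = 2.76.
With uncorrelated errors the cross-covariances are all true-score covariance, so they carry over unchanged; only the diagonal terms shrink to ρᵢσᵢ².
True-score variance = [0.67 + 0.93] + 0.76 = 1.6 + 0.76 = 2.36.
Reliability = 2.36 / 2.76 = 0.855.

0.855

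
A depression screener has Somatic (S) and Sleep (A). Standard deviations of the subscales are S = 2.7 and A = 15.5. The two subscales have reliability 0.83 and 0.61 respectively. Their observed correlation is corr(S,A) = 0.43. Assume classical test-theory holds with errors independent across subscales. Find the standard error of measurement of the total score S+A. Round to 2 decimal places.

Var(total) = 247.54 + 35.991 = 283.531.
True-score variance = 152.603 + 35.991 = 188.594, so reliability = 0.6652.
Error variance = 283.531 − 188.594 = 94.9368; SEM = √94.9368 = 9.74.

9.74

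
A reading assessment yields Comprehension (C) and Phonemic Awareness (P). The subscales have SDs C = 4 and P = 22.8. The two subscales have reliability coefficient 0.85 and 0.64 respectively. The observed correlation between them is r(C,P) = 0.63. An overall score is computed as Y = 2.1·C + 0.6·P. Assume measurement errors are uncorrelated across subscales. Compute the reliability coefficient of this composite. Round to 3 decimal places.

Var(Y) = 2.1²·4² + 0.6²·22.8² + 2·[1.26·4·22.8·0.63] = 257.702 + 144.789 = 402.492.
Under uncorrelated errors the observed covariances equal the true-score covariances, so only the own-variance terms attenuate.
True-score variance = [2.1²·4²·0.85 + 0.6²·22.8²·0.64] + 144.789 = 179.747 + 144.789 = 324.536.
Reliability = 324.536 / 402.492 = 0.806.

0.806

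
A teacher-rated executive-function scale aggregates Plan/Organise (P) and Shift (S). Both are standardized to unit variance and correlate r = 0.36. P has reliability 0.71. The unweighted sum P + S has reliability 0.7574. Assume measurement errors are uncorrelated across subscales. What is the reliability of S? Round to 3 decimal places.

Var(P+S) = 2 + 2·0.36 = 2.720.
True-score variance = ρ_P + ρ_S + 2·0.36, so 0.7574 = (0.71 + ρ_S + 0.72) / 2.720.
ρ_S = 0.7574·2.720 − 0.71 − 0.72 = 0.630.

0.630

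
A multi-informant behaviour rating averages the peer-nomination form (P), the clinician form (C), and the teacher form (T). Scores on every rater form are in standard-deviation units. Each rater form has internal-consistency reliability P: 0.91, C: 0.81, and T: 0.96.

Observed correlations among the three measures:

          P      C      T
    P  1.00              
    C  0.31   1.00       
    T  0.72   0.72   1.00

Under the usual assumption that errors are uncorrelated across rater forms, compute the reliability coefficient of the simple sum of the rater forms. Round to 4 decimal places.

Var(P+C+T) = 3 + 2·[0.31 + 0.72 + 0.72] = 3 + 3.5 = 6.5.
With uncorrelated errors the cross-covariances are all true-score covariance, so they carry over unchanged; only the diagonal terms shrink to ρᵢσᵢ².
True-score variance = [0.91 + 0.81 + 0.96] + 3.5 = 2.68 + 3.5 = 6.18.
Reliability = 6.18 / 6.5 = 0.9508.

0.9508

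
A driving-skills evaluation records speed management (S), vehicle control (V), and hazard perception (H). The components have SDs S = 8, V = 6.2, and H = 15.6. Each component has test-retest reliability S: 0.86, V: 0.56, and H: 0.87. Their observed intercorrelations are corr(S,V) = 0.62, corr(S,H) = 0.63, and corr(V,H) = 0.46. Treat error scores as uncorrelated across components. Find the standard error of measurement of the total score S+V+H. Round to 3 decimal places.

7.584

Var(total) = 345.8 + 307.734 = 653.534.
True-score variance = 288.29 + 307.734 = 596.024, so reliability = 0.9120.
Error variance = 653.534 − 596.024 = 57.5104; SEM = √57.5104 = 7.584.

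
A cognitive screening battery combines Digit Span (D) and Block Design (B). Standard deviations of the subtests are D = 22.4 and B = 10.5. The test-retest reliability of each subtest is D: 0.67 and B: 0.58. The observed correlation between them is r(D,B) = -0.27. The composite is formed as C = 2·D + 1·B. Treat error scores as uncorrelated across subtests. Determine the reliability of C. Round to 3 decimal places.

0.620

Var(C) = 2²·22.4² + 10.5² + 2·[2·22.4·10.5·(-0.27)] = 2117.29 − 254.016 = 1863.27.
With uncorrelated errors the cross-covariances are all true-score covariance, so they carry over unchanged; only the diagonal terms shrink to ρᵢσᵢ².
True-score variance = [2²·22.4²·0.67 + 10.5²·0.58] − 254.016 = 1408.66 − 254.016 = 1154.65.
Reliability = 1154.65 / 1863.27 = 0.620.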